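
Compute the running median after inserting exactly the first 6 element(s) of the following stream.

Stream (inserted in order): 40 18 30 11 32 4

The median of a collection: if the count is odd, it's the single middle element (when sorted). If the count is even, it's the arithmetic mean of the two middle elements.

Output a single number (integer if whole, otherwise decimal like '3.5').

Answer: 24

Derivation:
Step 1: insert 40 -> lo=[40] (size 1, max 40) hi=[] (size 0) -> median=40
Step 2: insert 18 -> lo=[18] (size 1, max 18) hi=[40] (size 1, min 40) -> median=29
Step 3: insert 30 -> lo=[18, 30] (size 2, max 30) hi=[40] (size 1, min 40) -> median=30
Step 4: insert 11 -> lo=[11, 18] (size 2, max 18) hi=[30, 40] (size 2, min 30) -> median=24
Step 5: insert 32 -> lo=[11, 18, 30] (size 3, max 30) hi=[32, 40] (size 2, min 32) -> median=30
Step 6: insert 4 -> lo=[4, 11, 18] (size 3, max 18) hi=[30, 32, 40] (size 3, min 30) -> median=24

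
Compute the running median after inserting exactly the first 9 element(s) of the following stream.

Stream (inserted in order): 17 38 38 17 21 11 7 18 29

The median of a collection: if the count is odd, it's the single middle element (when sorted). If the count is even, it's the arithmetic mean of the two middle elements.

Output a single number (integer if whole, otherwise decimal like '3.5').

Step 1: insert 17 -> lo=[17] (size 1, max 17) hi=[] (size 0) -> median=17
Step 2: insert 38 -> lo=[17] (size 1, max 17) hi=[38] (size 1, min 38) -> median=27.5
Step 3: insert 38 -> lo=[17, 38] (size 2, max 38) hi=[38] (size 1, min 38) -> median=38
Step 4: insert 17 -> lo=[17, 17] (size 2, max 17) hi=[38, 38] (size 2, min 38) -> median=27.5
Step 5: insert 21 -> lo=[17, 17, 21] (size 3, max 21) hi=[38, 38] (size 2, min 38) -> median=21
Step 6: insert 11 -> lo=[11, 17, 17] (size 3, max 17) hi=[21, 38, 38] (size 3, min 21) -> median=19
Step 7: insert 7 -> lo=[7, 11, 17, 17] (size 4, max 17) hi=[21, 38, 38] (size 3, min 21) -> median=17
Step 8: insert 18 -> lo=[7, 11, 17, 17] (size 4, max 17) hi=[18, 21, 38, 38] (size 4, min 18) -> median=17.5
Step 9: insert 29 -> lo=[7, 11, 17, 17, 18] (size 5, max 18) hi=[21, 29, 38, 38] (size 4, min 21) -> median=18

Answer: 18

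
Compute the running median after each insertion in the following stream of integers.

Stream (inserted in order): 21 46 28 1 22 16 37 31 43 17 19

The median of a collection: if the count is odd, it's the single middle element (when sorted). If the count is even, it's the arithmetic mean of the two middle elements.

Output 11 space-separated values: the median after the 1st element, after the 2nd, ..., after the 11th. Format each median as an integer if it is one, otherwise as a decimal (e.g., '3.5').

Answer: 21 33.5 28 24.5 22 21.5 22 25 28 25 22

Derivation:
Step 1: insert 21 -> lo=[21] (size 1, max 21) hi=[] (size 0) -> median=21
Step 2: insert 46 -> lo=[21] (size 1, max 21) hi=[46] (size 1, min 46) -> median=33.5
Step 3: insert 28 -> lo=[21, 28] (size 2, max 28) hi=[46] (size 1, min 46) -> median=28
Step 4: insert 1 -> lo=[1, 21] (size 2, max 21) hi=[28, 46] (size 2, min 28) -> median=24.5
Step 5: insert 22 -> lo=[1, 21, 22] (size 3, max 22) hi=[28, 46] (size 2, min 28) -> median=22
Step 6: insert 16 -> lo=[1, 16, 21] (size 3, max 21) hi=[22, 28, 46] (size 3, min 22) -> median=21.5
Step 7: insert 37 -> lo=[1, 16, 21, 22] (size 4, max 22) hi=[28, 37, 46] (size 3, min 28) -> median=22
Step 8: insert 31 -> lo=[1, 16, 21, 22] (size 4, max 22) hi=[28, 31, 37, 46] (size 4, min 28) -> median=25
Step 9: insert 43 -> lo=[1, 16, 21, 22, 28] (size 5, max 28) hi=[31, 37, 43, 46] (size 4, min 31) -> median=28
Step 10: insert 17 -> lo=[1, 16, 17, 21, 22] (size 5, max 22) hi=[28, 31, 37, 43, 46] (size 5, min 28) -> median=25
Step 11: insert 19 -> lo=[1, 16, 17, 19, 21, 22] (size 6, max 22) hi=[28, 31, 37, 43, 46] (size 5, min 28) -> median=22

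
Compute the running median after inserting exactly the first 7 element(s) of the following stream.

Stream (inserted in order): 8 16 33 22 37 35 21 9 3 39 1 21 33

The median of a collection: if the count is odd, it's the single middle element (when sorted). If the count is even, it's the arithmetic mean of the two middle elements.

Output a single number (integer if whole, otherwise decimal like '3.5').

Step 1: insert 8 -> lo=[8] (size 1, max 8) hi=[] (size 0) -> median=8
Step 2: insert 16 -> lo=[8] (size 1, max 8) hi=[16] (size 1, min 16) -> median=12
Step 3: insert 33 -> lo=[8, 16] (size 2, max 16) hi=[33] (size 1, min 33) -> median=16
Step 4: insert 22 -> lo=[8, 16] (size 2, max 16) hi=[22, 33] (size 2, min 22) -> median=19
Step 5: insert 37 -> lo=[8, 16, 22] (size 3, max 22) hi=[33, 37] (size 2, min 33) -> median=22
Step 6: insert 35 -> lo=[8, 16, 22] (size 3, max 22) hi=[33, 35, 37] (size 3, min 33) -> median=27.5
Step 7: insert 21 -> lo=[8, 16, 21, 22] (size 4, max 22) hi=[33, 35, 37] (size 3, min 33) -> median=22

Answer: 22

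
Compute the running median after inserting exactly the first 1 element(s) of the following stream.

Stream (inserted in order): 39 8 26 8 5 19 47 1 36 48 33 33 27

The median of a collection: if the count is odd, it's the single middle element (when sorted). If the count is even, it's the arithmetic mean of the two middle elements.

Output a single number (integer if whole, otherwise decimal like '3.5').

Answer: 39

Derivation:
Step 1: insert 39 -> lo=[39] (size 1, max 39) hi=[] (size 0) -> median=39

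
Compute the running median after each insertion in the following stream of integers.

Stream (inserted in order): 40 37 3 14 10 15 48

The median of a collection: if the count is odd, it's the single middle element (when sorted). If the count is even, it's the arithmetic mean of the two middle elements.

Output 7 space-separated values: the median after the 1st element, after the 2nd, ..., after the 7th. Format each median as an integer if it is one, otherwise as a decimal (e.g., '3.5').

Step 1: insert 40 -> lo=[40] (size 1, max 40) hi=[] (size 0) -> median=40
Step 2: insert 37 -> lo=[37] (size 1, max 37) hi=[40] (size 1, min 40) -> median=38.5
Step 3: insert 3 -> lo=[3, 37] (size 2, max 37) hi=[40] (size 1, min 40) -> median=37
Step 4: insert 14 -> lo=[3, 14] (size 2, max 14) hi=[37, 40] (size 2, min 37) -> median=25.5
Step 5: insert 10 -> lo=[3, 10, 14] (size 3, max 14) hi=[37, 40] (size 2, min 37) -> median=14
Step 6: insert 15 -> lo=[3, 10, 14] (size 3, max 14) hi=[15, 37, 40] (size 3, min 15) -> median=14.5
Step 7: insert 48 -> lo=[3, 10, 14, 15] (size 4, max 15) hi=[37, 40, 48] (size 3, min 37) -> median=15

Answer: 40 38.5 37 25.5 14 14.5 15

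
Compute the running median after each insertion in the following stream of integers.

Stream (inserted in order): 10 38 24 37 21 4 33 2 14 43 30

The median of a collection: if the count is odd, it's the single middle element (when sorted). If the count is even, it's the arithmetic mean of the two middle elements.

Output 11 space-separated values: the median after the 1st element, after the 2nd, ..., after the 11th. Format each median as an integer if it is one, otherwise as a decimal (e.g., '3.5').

Answer: 10 24 24 30.5 24 22.5 24 22.5 21 22.5 24

Derivation:
Step 1: insert 10 -> lo=[10] (size 1, max 10) hi=[] (size 0) -> median=10
Step 2: insert 38 -> lo=[10] (size 1, max 10) hi=[38] (size 1, min 38) -> median=24
Step 3: insert 24 -> lo=[10, 24] (size 2, max 24) hi=[38] (size 1, min 38) -> median=24
Step 4: insert 37 -> lo=[10, 24] (size 2, max 24) hi=[37, 38] (size 2, min 37) -> median=30.5
Step 5: insert 21 -> lo=[10, 21, 24] (size 3, max 24) hi=[37, 38] (size 2, min 37) -> median=24
Step 6: insert 4 -> lo=[4, 10, 21] (size 3, max 21) hi=[24, 37, 38] (size 3, min 24) -> median=22.5
Step 7: insert 33 -> lo=[4, 10, 21, 24] (size 4, max 24) hi=[33, 37, 38] (size 3, min 33) -> median=24
Step 8: insert 2 -> lo=[2, 4, 10, 21] (size 4, max 21) hi=[24, 33, 37, 38] (size 4, min 24) -> median=22.5
Step 9: insert 14 -> lo=[2, 4, 10, 14, 21] (size 5, max 21) hi=[24, 33, 37, 38] (size 4, min 24) -> median=21
Step 10: insert 43 -> lo=[2, 4, 10, 14, 21] (size 5, max 21) hi=[24, 33, 37, 38, 43] (size 5, min 24) -> median=22.5
Step 11: insert 30 -> lo=[2, 4, 10, 14, 21, 24] (size 6, max 24) hi=[30, 33, 37, 38, 43] (size 5, min 30) -> median=24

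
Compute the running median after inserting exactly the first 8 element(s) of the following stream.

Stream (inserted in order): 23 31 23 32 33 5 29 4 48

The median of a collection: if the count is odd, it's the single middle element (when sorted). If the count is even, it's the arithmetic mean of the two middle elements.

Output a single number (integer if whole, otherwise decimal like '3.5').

Step 1: insert 23 -> lo=[23] (size 1, max 23) hi=[] (size 0) -> median=23
Step 2: insert 31 -> lo=[23] (size 1, max 23) hi=[31] (size 1, min 31) -> median=27
Step 3: insert 23 -> lo=[23, 23] (size 2, max 23) hi=[31] (size 1, min 31) -> median=23
Step 4: insert 32 -> lo=[23, 23] (size 2, max 23) hi=[31, 32] (size 2, min 31) -> median=27
Step 5: insert 33 -> lo=[23, 23, 31] (size 3, max 31) hi=[32, 33] (size 2, min 32) -> median=31
Step 6: insert 5 -> lo=[5, 23, 23] (size 3, max 23) hi=[31, 32, 33] (size 3, min 31) -> median=27
Step 7: insert 29 -> lo=[5, 23, 23, 29] (size 4, max 29) hi=[31, 32, 33] (size 3, min 31) -> median=29
Step 8: insert 4 -> lo=[4, 5, 23, 23] (size 4, max 23) hi=[29, 31, 32, 33] (size 4, min 29) -> median=26

Answer: 26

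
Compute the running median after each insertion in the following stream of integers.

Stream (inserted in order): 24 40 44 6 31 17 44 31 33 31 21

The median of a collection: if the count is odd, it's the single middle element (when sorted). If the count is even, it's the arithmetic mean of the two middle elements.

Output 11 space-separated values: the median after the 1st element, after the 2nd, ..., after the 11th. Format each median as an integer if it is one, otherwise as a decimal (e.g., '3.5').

Step 1: insert 24 -> lo=[24] (size 1, max 24) hi=[] (size 0) -> median=24
Step 2: insert 40 -> lo=[24] (size 1, max 24) hi=[40] (size 1, min 40) -> median=32
Step 3: insert 44 -> lo=[24, 40] (size 2, max 40) hi=[44] (size 1, min 44) -> median=40
Step 4: insert 6 -> lo=[6, 24] (size 2, max 24) hi=[40, 44] (size 2, min 40) -> median=32
Step 5: insert 31 -> lo=[6, 24, 31] (size 3, max 31) hi=[40, 44] (size 2, min 40) -> median=31
Step 6: insert 17 -> lo=[6, 17, 24] (size 3, max 24) hi=[31, 40, 44] (size 3, min 31) -> median=27.5
Step 7: insert 44 -> lo=[6, 17, 24, 31] (size 4, max 31) hi=[40, 44, 44] (size 3, min 40) -> median=31
Step 8: insert 31 -> lo=[6, 17, 24, 31] (size 4, max 31) hi=[31, 40, 44, 44] (size 4, min 31) -> median=31
Step 9: insert 33 -> lo=[6, 17, 24, 31, 31] (size 5, max 31) hi=[33, 40, 44, 44] (size 4, min 33) -> median=31
Step 10: insert 31 -> lo=[6, 17, 24, 31, 31] (size 5, max 31) hi=[31, 33, 40, 44, 44] (size 5, min 31) -> median=31
Step 11: insert 21 -> lo=[6, 17, 21, 24, 31, 31] (size 6, max 31) hi=[31, 33, 40, 44, 44] (size 5, min 31) -> median=31

Answer: 24 32 40 32 31 27.5 31 31 31 31 31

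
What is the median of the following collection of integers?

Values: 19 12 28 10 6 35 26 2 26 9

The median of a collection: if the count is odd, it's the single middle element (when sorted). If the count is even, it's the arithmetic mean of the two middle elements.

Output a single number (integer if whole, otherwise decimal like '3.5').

Step 1: insert 19 -> lo=[19] (size 1, max 19) hi=[] (size 0) -> median=19
Step 2: insert 12 -> lo=[12] (size 1, max 12) hi=[19] (size 1, min 19) -> median=15.5
Step 3: insert 28 -> lo=[12, 19] (size 2, max 19) hi=[28] (size 1, min 28) -> median=19
Step 4: insert 10 -> lo=[10, 12] (size 2, max 12) hi=[19, 28] (size 2, min 19) -> median=15.5
Step 5: insert 6 -> lo=[6, 10, 12] (size 3, max 12) hi=[19, 28] (size 2, min 19) -> median=12
Step 6: insert 35 -> lo=[6, 10, 12] (size 3, max 12) hi=[19, 28, 35] (size 3, min 19) -> median=15.5
Step 7: insert 26 -> lo=[6, 10, 12, 19] (size 4, max 19) hi=[26, 28, 35] (size 3, min 26) -> median=19
Step 8: insert 2 -> lo=[2, 6, 10, 12] (size 4, max 12) hi=[19, 26, 28, 35] (size 4, min 19) -> median=15.5
Step 9: insert 26 -> lo=[2, 6, 10, 12, 19] (size 5, max 19) hi=[26, 26, 28, 35] (size 4, min 26) -> median=19
Step 10: insert 9 -> lo=[2, 6, 9, 10, 12] (size 5, max 12) hi=[19, 26, 26, 28, 35] (size 5, min 19) -> median=15.5

Answer: 15.5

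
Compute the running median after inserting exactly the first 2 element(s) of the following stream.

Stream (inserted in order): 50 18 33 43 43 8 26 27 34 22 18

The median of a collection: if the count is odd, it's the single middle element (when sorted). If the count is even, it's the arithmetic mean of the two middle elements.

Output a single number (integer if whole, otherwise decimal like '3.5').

Answer: 34

Derivation:
Step 1: insert 50 -> lo=[50] (size 1, max 50) hi=[] (size 0) -> median=50
Step 2: insert 18 -> lo=[18] (size 1, max 18) hi=[50] (size 1, min 50) -> median=34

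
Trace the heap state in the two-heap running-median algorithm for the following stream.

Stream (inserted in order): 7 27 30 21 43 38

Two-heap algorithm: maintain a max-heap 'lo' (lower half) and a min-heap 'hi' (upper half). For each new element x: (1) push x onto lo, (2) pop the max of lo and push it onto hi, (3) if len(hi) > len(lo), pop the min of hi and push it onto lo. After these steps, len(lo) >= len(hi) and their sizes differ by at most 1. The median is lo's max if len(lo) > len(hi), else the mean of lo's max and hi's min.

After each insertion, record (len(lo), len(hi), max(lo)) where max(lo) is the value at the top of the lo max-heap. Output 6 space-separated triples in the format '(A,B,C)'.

Step 1: insert 7 -> lo=[7] hi=[] -> (len(lo)=1, len(hi)=0, max(lo)=7)
Step 2: insert 27 -> lo=[7] hi=[27] -> (len(lo)=1, len(hi)=1, max(lo)=7)
Step 3: insert 30 -> lo=[7, 27] hi=[30] -> (len(lo)=2, len(hi)=1, max(lo)=27)
Step 4: insert 21 -> lo=[7, 21] hi=[27, 30] -> (len(lo)=2, len(hi)=2, max(lo)=21)
Step 5: insert 43 -> lo=[7, 21, 27] hi=[30, 43] -> (len(lo)=3, len(hi)=2, max(lo)=27)
Step 6: insert 38 -> lo=[7, 21, 27] hi=[30, 38, 43] -> (len(lo)=3, len(hi)=3, max(lo)=27)

Answer: (1,0,7) (1,1,7) (2,1,27) (2,2,21) (3,2,27) (3,3,27)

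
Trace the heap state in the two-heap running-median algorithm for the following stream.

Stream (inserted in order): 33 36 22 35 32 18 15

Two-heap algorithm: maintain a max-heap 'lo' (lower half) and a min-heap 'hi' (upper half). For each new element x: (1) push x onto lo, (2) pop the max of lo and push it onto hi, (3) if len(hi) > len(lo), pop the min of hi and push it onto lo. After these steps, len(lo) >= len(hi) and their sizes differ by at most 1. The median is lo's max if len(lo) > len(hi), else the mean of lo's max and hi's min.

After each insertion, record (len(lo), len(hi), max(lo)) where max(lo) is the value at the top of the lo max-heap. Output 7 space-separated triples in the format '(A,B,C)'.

Answer: (1,0,33) (1,1,33) (2,1,33) (2,2,33) (3,2,33) (3,3,32) (4,3,32)

Derivation:
Step 1: insert 33 -> lo=[33] hi=[] -> (len(lo)=1, len(hi)=0, max(lo)=33)
Step 2: insert 36 -> lo=[33] hi=[36] -> (len(lo)=1, len(hi)=1, max(lo)=33)
Step 3: insert 22 -> lo=[22, 33] hi=[36] -> (len(lo)=2, len(hi)=1, max(lo)=33)
Step 4: insert 35 -> lo=[22, 33] hi=[35, 36] -> (len(lo)=2, len(hi)=2, max(lo)=33)
Step 5: insert 32 -> lo=[22, 32, 33] hi=[35, 36] -> (len(lo)=3, len(hi)=2, max(lo)=33)
Step 6: insert 18 -> lo=[18, 22, 32] hi=[33, 35, 36] -> (len(lo)=3, len(hi)=3, max(lo)=32)
Step 7: insert 15 -> lo=[15, 18, 22, 32] hi=[33, 35, 36] -> (len(lo)=4, len(hi)=3, max(lo)=32)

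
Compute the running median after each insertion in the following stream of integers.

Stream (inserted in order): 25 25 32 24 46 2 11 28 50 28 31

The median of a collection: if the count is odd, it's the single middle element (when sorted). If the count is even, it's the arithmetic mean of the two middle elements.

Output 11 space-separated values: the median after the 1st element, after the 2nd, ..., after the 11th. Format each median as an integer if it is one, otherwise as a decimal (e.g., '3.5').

Answer: 25 25 25 25 25 25 25 25 25 26.5 28

Derivation:
Step 1: insert 25 -> lo=[25] (size 1, max 25) hi=[] (size 0) -> median=25
Step 2: insert 25 -> lo=[25] (size 1, max 25) hi=[25] (size 1, min 25) -> median=25
Step 3: insert 32 -> lo=[25, 25] (size 2, max 25) hi=[32] (size 1, min 32) -> median=25
Step 4: insert 24 -> lo=[24, 25] (size 2, max 25) hi=[25, 32] (size 2, min 25) -> median=25
Step 5: insert 46 -> lo=[24, 25, 25] (size 3, max 25) hi=[32, 46] (size 2, min 32) -> median=25
Step 6: insert 2 -> lo=[2, 24, 25] (size 3, max 25) hi=[25, 32, 46] (size 3, min 25) -> median=25
Step 7: insert 11 -> lo=[2, 11, 24, 25] (size 4, max 25) hi=[25, 32, 46] (size 3, min 25) -> median=25
Step 8: insert 28 -> lo=[2, 11, 24, 25] (size 4, max 25) hi=[25, 28, 32, 46] (size 4, min 25) -> median=25
Step 9: insert 50 -> lo=[2, 11, 24, 25, 25] (size 5, max 25) hi=[28, 32, 46, 50] (size 4, min 28) -> median=25
Step 10: insert 28 -> lo=[2, 11, 24, 25, 25] (size 5, max 25) hi=[28, 28, 32, 46, 50] (size 5, min 28) -> median=26.5
Step 11: insert 31 -> lo=[2, 11, 24, 25, 25, 28] (size 6, max 28) hi=[28, 31, 32, 46, 50] (size 5, min 28) -> median=28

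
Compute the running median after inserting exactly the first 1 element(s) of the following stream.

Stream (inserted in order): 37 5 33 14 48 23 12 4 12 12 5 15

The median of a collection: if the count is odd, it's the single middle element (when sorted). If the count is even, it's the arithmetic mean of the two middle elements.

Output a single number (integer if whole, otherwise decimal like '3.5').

Answer: 37

Derivation:
Step 1: insert 37 -> lo=[37] (size 1, max 37) hi=[] (size 0) -> median=37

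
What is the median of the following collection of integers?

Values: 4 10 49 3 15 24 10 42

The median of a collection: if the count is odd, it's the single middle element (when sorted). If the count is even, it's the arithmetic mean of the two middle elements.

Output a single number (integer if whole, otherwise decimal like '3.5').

Step 1: insert 4 -> lo=[4] (size 1, max 4) hi=[] (size 0) -> median=4
Step 2: insert 10 -> lo=[4] (size 1, max 4) hi=[10] (size 1, min 10) -> median=7
Step 3: insert 49 -> lo=[4, 10] (size 2, max 10) hi=[49] (size 1, min 49) -> median=10
Step 4: insert 3 -> lo=[3, 4] (size 2, max 4) hi=[10, 49] (size 2, min 10) -> median=7
Step 5: insert 15 -> lo=[3, 4, 10] (size 3, max 10) hi=[15, 49] (size 2, min 15) -> median=10
Step 6: insert 24 -> lo=[3, 4, 10] (size 3, max 10) hi=[15, 24, 49] (size 3, min 15) -> median=12.5
Step 7: insert 10 -> lo=[3, 4, 10, 10] (size 4, max 10) hi=[15, 24, 49] (size 3, min 15) -> median=10
Step 8: insert 42 -> lo=[3, 4, 10, 10] (size 4, max 10) hi=[15, 24, 42, 49] (size 4, min 15) -> median=12.5

Answer: 12.5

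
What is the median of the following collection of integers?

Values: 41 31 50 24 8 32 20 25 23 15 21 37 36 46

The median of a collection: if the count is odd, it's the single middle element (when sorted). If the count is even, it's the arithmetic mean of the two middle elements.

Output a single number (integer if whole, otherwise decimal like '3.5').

Answer: 28

Derivation:
Step 1: insert 41 -> lo=[41] (size 1, max 41) hi=[] (size 0) -> median=41
Step 2: insert 31 -> lo=[31] (size 1, max 31) hi=[41] (size 1, min 41) -> median=36
Step 3: insert 50 -> lo=[31, 41] (size 2, max 41) hi=[50] (size 1, min 50) -> median=41
Step 4: insert 24 -> lo=[24, 31] (size 2, max 31) hi=[41, 50] (size 2, min 41) -> median=36
Step 5: insert 8 -> lo=[8, 24, 31] (size 3, max 31) hi=[41, 50] (size 2, min 41) -> median=31
Step 6: insert 32 -> lo=[8, 24, 31] (size 3, max 31) hi=[32, 41, 50] (size 3, min 32) -> median=31.5
Step 7: insert 20 -> lo=[8, 20, 24, 31] (size 4, max 31) hi=[32, 41, 50] (size 3, min 32) -> median=31
Step 8: insert 25 -> lo=[8, 20, 24, 25] (size 4, max 25) hi=[31, 32, 41, 50] (size 4, min 31) -> median=28
Step 9: insert 23 -> lo=[8, 20, 23, 24, 25] (size 5, max 25) hi=[31, 32, 41, 50] (size 4, min 31) -> median=25
Step 10: insert 15 -> lo=[8, 15, 20, 23, 24] (size 5, max 24) hi=[25, 31, 32, 41, 50] (size 5, min 25) -> median=24.5
Step 11: insert 21 -> lo=[8, 15, 20, 21, 23, 24] (size 6, max 24) hi=[25, 31, 32, 41, 50] (size 5, min 25) -> median=24
Step 12: insert 37 -> lo=[8, 15, 20, 21, 23, 24] (size 6, max 24) hi=[25, 31, 32, 37, 41, 50] (size 6, min 25) -> median=24.5
Step 13: insert 36 -> lo=[8, 15, 20, 21, 23, 24, 25] (size 7, max 25) hi=[31, 32, 36, 37, 41, 50] (size 6, min 31) -> median=25
Step 14: insert 46 -> lo=[8, 15, 20, 21, 23, 24, 25] (size 7, max 25) hi=[31, 32, 36, 37, 41, 46, 50] (size 7, min 31) -> median=28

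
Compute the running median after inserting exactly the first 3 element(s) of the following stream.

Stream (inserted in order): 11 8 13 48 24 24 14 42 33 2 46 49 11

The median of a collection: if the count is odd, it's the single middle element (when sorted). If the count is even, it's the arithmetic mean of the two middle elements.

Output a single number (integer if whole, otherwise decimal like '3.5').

Step 1: insert 11 -> lo=[11] (size 1, max 11) hi=[] (size 0) -> median=11
Step 2: insert 8 -> lo=[8] (size 1, max 8) hi=[11] (size 1, min 11) -> median=9.5
Step 3: insert 13 -> lo=[8, 11] (size 2, max 11) hi=[13] (size 1, min 13) -> median=11

Answer: 11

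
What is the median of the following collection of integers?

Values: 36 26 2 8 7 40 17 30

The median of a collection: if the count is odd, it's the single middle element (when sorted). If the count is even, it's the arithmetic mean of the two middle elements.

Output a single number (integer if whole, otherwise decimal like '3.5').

Step 1: insert 36 -> lo=[36] (size 1, max 36) hi=[] (size 0) -> median=36
Step 2: insert 26 -> lo=[26] (size 1, max 26) hi=[36] (size 1, min 36) -> median=31
Step 3: insert 2 -> lo=[2, 26] (size 2, max 26) hi=[36] (size 1, min 36) -> median=26
Step 4: insert 8 -> lo=[2, 8] (size 2, max 8) hi=[26, 36] (size 2, min 26) -> median=17
Step 5: insert 7 -> lo=[2, 7, 8] (size 3, max 8) hi=[26, 36] (size 2, min 26) -> median=8
Step 6: insert 40 -> lo=[2, 7, 8] (size 3, max 8) hi=[26, 36, 40] (size 3, min 26) -> median=17
Step 7: insert 17 -> lo=[2, 7, 8, 17] (size 4, max 17) hi=[26, 36, 40] (size 3, min 26) -> median=17
Step 8: insert 30 -> lo=[2, 7, 8, 17] (size 4, max 17) hi=[26, 30, 36, 40] (size 4, min 26) -> median=21.5

Answer: 21.5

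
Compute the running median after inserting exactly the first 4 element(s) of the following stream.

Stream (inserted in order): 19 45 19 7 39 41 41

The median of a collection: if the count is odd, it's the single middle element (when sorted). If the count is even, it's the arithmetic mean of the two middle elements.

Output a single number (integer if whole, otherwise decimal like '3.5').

Answer: 19

Derivation:
Step 1: insert 19 -> lo=[19] (size 1, max 19) hi=[] (size 0) -> median=19
Step 2: insert 45 -> lo=[19] (size 1, max 19) hi=[45] (size 1, min 45) -> median=32
Step 3: insert 19 -> lo=[19, 19] (size 2, max 19) hi=[45] (size 1, min 45) -> median=19
Step 4: insert 7 -> lo=[7, 19] (size 2, max 19) hi=[19, 45] (size 2, min 19) -> median=19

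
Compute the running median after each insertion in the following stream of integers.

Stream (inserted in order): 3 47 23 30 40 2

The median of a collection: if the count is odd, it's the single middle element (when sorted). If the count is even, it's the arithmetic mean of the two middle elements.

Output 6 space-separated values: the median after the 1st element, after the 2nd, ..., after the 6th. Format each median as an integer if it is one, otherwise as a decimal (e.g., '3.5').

Step 1: insert 3 -> lo=[3] (size 1, max 3) hi=[] (size 0) -> median=3
Step 2: insert 47 -> lo=[3] (size 1, max 3) hi=[47] (size 1, min 47) -> median=25
Step 3: insert 23 -> lo=[3, 23] (size 2, max 23) hi=[47] (size 1, min 47) -> median=23
Step 4: insert 30 -> lo=[3, 23] (size 2, max 23) hi=[30, 47] (size 2, min 30) -> median=26.5
Step 5: insert 40 -> lo=[3, 23, 30] (size 3, max 30) hi=[40, 47] (size 2, min 40) -> median=30
Step 6: insert 2 -> lo=[2, 3, 23] (size 3, max 23) hi=[30, 40, 47] (size 3, min 30) -> median=26.5

Answer: 3 25 23 26.5 30 26.5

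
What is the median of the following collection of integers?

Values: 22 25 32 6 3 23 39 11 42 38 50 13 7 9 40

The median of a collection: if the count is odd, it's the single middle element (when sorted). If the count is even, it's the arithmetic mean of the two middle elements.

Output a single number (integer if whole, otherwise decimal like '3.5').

Step 1: insert 22 -> lo=[22] (size 1, max 22) hi=[] (size 0) -> median=22
Step 2: insert 25 -> lo=[22] (size 1, max 22) hi=[25] (size 1, min 25) -> median=23.5
Step 3: insert 32 -> lo=[22, 25] (size 2, max 25) hi=[32] (size 1, min 32) -> median=25
Step 4: insert 6 -> lo=[6, 22] (size 2, max 22) hi=[25, 32] (size 2, min 25) -> median=23.5
Step 5: insert 3 -> lo=[3, 6, 22] (size 3, max 22) hi=[25, 32] (size 2, min 25) -> median=22
Step 6: insert 23 -> lo=[3, 6, 22] (size 3, max 22) hi=[23, 25, 32] (size 3, min 23) -> median=22.5
Step 7: insert 39 -> lo=[3, 6, 22, 23] (size 4, max 23) hi=[25, 32, 39] (size 3, min 25) -> median=23
Step 8: insert 11 -> lo=[3, 6, 11, 22] (size 4, max 22) hi=[23, 25, 32, 39] (size 4, min 23) -> median=22.5
Step 9: insert 42 -> lo=[3, 6, 11, 22, 23] (size 5, max 23) hi=[25, 32, 39, 42] (size 4, min 25) -> median=23
Step 10: insert 38 -> lo=[3, 6, 11, 22, 23] (size 5, max 23) hi=[25, 32, 38, 39, 42] (size 5, min 25) -> median=24
Step 11: insert 50 -> lo=[3, 6, 11, 22, 23, 25] (size 6, max 25) hi=[32, 38, 39, 42, 50] (size 5, min 32) -> median=25
Step 12: insert 13 -> lo=[3, 6, 11, 13, 22, 23] (size 6, max 23) hi=[25, 32, 38, 39, 42, 50] (size 6, min 25) -> median=24
Step 13: insert 7 -> lo=[3, 6, 7, 11, 13, 22, 23] (size 7, max 23) hi=[25, 32, 38, 39, 42, 50] (size 6, min 25) -> median=23
Step 14: insert 9 -> lo=[3, 6, 7, 9, 11, 13, 22] (size 7, max 22) hi=[23, 25, 32, 38, 39, 42, 50] (size 7, min 23) -> median=22.5
Step 15: insert 40 -> lo=[3, 6, 7, 9, 11, 13, 22, 23] (size 8, max 23) hi=[25, 32, 38, 39, 40, 42, 50] (size 7, min 25) -> median=23

Answer: 23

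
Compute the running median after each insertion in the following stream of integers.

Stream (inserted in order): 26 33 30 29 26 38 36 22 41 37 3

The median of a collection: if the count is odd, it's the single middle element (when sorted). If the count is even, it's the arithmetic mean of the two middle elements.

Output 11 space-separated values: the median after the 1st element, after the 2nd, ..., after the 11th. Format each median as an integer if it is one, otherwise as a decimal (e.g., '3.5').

Answer: 26 29.5 30 29.5 29 29.5 30 29.5 30 31.5 30

Derivation:
Step 1: insert 26 -> lo=[26] (size 1, max 26) hi=[] (size 0) -> median=26
Step 2: insert 33 -> lo=[26] (size 1, max 26) hi=[33] (size 1, min 33) -> median=29.5
Step 3: insert 30 -> lo=[26, 30] (size 2, max 30) hi=[33] (size 1, min 33) -> median=30
Step 4: insert 29 -> lo=[26, 29] (size 2, max 29) hi=[30, 33] (size 2, min 30) -> median=29.5
Step 5: insert 26 -> lo=[26, 26, 29] (size 3, max 29) hi=[30, 33] (size 2, min 30) -> median=29
Step 6: insert 38 -> lo=[26, 26, 29] (size 3, max 29) hi=[30, 33, 38] (size 3, min 30) -> median=29.5
Step 7: insert 36 -> lo=[26, 26, 29, 30] (size 4, max 30) hi=[33, 36, 38] (size 3, min 33) -> median=30
Step 8: insert 22 -> lo=[22, 26, 26, 29] (size 4, max 29) hi=[30, 33, 36, 38] (size 4, min 30) -> median=29.5
Step 9: insert 41 -> lo=[22, 26, 26, 29, 30] (size 5, max 30) hi=[33, 36, 38, 41] (size 4, min 33) -> median=30
Step 10: insert 37 -> lo=[22, 26, 26, 29, 30] (size 5, max 30) hi=[33, 36, 37, 38, 41] (size 5, min 33) -> median=31.5
Step 11: insert 3 -> lo=[3, 22, 26, 26, 29, 30] (size 6, max 30) hi=[33, 36, 37, 38, 41] (size 5, min 33) -> median=30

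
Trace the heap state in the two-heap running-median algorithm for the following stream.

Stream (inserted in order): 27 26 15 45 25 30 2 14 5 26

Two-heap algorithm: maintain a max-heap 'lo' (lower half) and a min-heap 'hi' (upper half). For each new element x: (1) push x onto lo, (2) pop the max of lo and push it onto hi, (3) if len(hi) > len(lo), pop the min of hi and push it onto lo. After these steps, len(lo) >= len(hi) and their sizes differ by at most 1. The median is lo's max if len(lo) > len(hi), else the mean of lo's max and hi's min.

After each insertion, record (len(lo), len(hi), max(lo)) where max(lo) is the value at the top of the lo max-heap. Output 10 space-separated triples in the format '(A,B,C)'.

Step 1: insert 27 -> lo=[27] hi=[] -> (len(lo)=1, len(hi)=0, max(lo)=27)
Step 2: insert 26 -> lo=[26] hi=[27] -> (len(lo)=1, len(hi)=1, max(lo)=26)
Step 3: insert 15 -> lo=[15, 26] hi=[27] -> (len(lo)=2, len(hi)=1, max(lo)=26)
Step 4: insert 45 -> lo=[15, 26] hi=[27, 45] -> (len(lo)=2, len(hi)=2, max(lo)=26)
Step 5: insert 25 -> lo=[15, 25, 26] hi=[27, 45] -> (len(lo)=3, len(hi)=2, max(lo)=26)
Step 6: insert 30 -> lo=[15, 25, 26] hi=[27, 30, 45] -> (len(lo)=3, len(hi)=3, max(lo)=26)
Step 7: insert 2 -> lo=[2, 15, 25, 26] hi=[27, 30, 45] -> (len(lo)=4, len(hi)=3, max(lo)=26)
Step 8: insert 14 -> lo=[2, 14, 15, 25] hi=[26, 27, 30, 45] -> (len(lo)=4, len(hi)=4, max(lo)=25)
Step 9: insert 5 -> lo=[2, 5, 14, 15, 25] hi=[26, 27, 30, 45] -> (len(lo)=5, len(hi)=4, max(lo)=25)
Step 10: insert 26 -> lo=[2, 5, 14, 15, 25] hi=[26, 26, 27, 30, 45] -> (len(lo)=5, len(hi)=5, max(lo)=25)

Answer: (1,0,27) (1,1,26) (2,1,26) (2,2,26) (3,2,26) (3,3,26) (4,3,26) (4,4,25) (5,4,25) (5,5,25)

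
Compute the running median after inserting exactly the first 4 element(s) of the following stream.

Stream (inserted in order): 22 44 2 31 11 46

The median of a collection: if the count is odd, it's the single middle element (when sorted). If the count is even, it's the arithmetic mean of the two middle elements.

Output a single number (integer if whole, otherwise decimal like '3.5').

Step 1: insert 22 -> lo=[22] (size 1, max 22) hi=[] (size 0) -> median=22
Step 2: insert 44 -> lo=[22] (size 1, max 22) hi=[44] (size 1, min 44) -> median=33
Step 3: insert 2 -> lo=[2, 22] (size 2, max 22) hi=[44] (size 1, min 44) -> median=22
Step 4: insert 31 -> lo=[2, 22] (size 2, max 22) hi=[31, 44] (size 2, min 31) -> median=26.5

Answer: 26.5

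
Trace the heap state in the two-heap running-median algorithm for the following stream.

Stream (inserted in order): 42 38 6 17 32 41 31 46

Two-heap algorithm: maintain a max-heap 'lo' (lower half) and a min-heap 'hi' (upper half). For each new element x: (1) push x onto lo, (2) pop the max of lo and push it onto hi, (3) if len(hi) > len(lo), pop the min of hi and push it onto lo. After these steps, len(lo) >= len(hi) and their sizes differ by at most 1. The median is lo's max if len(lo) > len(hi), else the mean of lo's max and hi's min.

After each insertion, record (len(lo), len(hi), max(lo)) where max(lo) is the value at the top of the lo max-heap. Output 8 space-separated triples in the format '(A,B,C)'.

Answer: (1,0,42) (1,1,38) (2,1,38) (2,2,17) (3,2,32) (3,3,32) (4,3,32) (4,4,32)

Derivation:
Step 1: insert 42 -> lo=[42] hi=[] -> (len(lo)=1, len(hi)=0, max(lo)=42)
Step 2: insert 38 -> lo=[38] hi=[42] -> (len(lo)=1, len(hi)=1, max(lo)=38)
Step 3: insert 6 -> lo=[6, 38] hi=[42] -> (len(lo)=2, len(hi)=1, max(lo)=38)
Step 4: insert 17 -> lo=[6, 17] hi=[38, 42] -> (len(lo)=2, len(hi)=2, max(lo)=17)
Step 5: insert 32 -> lo=[6, 17, 32] hi=[38, 42] -> (len(lo)=3, len(hi)=2, max(lo)=32)
Step 6: insert 41 -> lo=[6, 17, 32] hi=[38, 41, 42] -> (len(lo)=3, len(hi)=3, max(lo)=32)
Step 7: insert 31 -> lo=[6, 17, 31, 32] hi=[38, 41, 42] -> (len(lo)=4, len(hi)=3, max(lo)=32)
Step 8: insert 46 -> lo=[6, 17, 31, 32] hi=[38, 41, 42, 46] -> (len(lo)=4, len(hi)=4, max(lo)=32)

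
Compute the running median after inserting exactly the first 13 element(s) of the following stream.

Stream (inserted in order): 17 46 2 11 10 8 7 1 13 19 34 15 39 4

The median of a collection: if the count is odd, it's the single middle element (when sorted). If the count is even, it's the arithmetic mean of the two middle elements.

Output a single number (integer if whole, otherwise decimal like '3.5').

Step 1: insert 17 -> lo=[17] (size 1, max 17) hi=[] (size 0) -> median=17
Step 2: insert 46 -> lo=[17] (size 1, max 17) hi=[46] (size 1, min 46) -> median=31.5
Step 3: insert 2 -> lo=[2, 17] (size 2, max 17) hi=[46] (size 1, min 46) -> median=17
Step 4: insert 11 -> lo=[2, 11] (size 2, max 11) hi=[17, 46] (size 2, min 17) -> median=14
Step 5: insert 10 -> lo=[2, 10, 11] (size 3, max 11) hi=[17, 46] (size 2, min 17) -> median=11
Step 6: insert 8 -> lo=[2, 8, 10] (size 3, max 10) hi=[11, 17, 46] (size 3, min 11) -> median=10.5
Step 7: insert 7 -> lo=[2, 7, 8, 10] (size 4, max 10) hi=[11, 17, 46] (size 3, min 11) -> median=10
Step 8: insert 1 -> lo=[1, 2, 7, 8] (size 4, max 8) hi=[10, 11, 17, 46] (size 4, min 10) -> median=9
Step 9: insert 13 -> lo=[1, 2, 7, 8, 10] (size 5, max 10) hi=[11, 13, 17, 46] (size 4, min 11) -> median=10
Step 10: insert 19 -> lo=[1, 2, 7, 8, 10] (size 5, max 10) hi=[11, 13, 17, 19, 46] (size 5, min 11) -> median=10.5
Step 11: insert 34 -> lo=[1, 2, 7, 8, 10, 11] (size 6, max 11) hi=[13, 17, 19, 34, 46] (size 5, min 13) -> median=11
Step 12: insert 15 -> lo=[1, 2, 7, 8, 10, 11] (size 6, max 11) hi=[13, 15, 17, 19, 34, 46] (size 6, min 13) -> median=12
Step 13: insert 39 -> lo=[1, 2, 7, 8, 10, 11, 13] (size 7, max 13) hi=[15, 17, 19, 34, 39, 46] (size 6, min 15) -> median=13

Answer: 13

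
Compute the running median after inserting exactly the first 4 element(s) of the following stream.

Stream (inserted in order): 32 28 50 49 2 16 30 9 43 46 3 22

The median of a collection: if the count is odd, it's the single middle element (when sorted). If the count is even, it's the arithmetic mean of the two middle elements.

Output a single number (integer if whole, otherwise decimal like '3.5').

Step 1: insert 32 -> lo=[32] (size 1, max 32) hi=[] (size 0) -> median=32
Step 2: insert 28 -> lo=[28] (size 1, max 28) hi=[32] (size 1, min 32) -> median=30
Step 3: insert 50 -> lo=[28, 32] (size 2, max 32) hi=[50] (size 1, min 50) -> median=32
Step 4: insert 49 -> lo=[28, 32] (size 2, max 32) hi=[49, 50] (size 2, min 49) -> median=40.5

Answer: 40.5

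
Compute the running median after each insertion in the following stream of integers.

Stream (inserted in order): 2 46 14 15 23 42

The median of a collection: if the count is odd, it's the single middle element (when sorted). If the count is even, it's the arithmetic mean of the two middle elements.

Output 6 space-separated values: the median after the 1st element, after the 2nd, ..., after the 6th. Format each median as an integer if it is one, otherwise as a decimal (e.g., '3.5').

Step 1: insert 2 -> lo=[2] (size 1, max 2) hi=[] (size 0) -> median=2
Step 2: insert 46 -> lo=[2] (size 1, max 2) hi=[46] (size 1, min 46) -> median=24
Step 3: insert 14 -> lo=[2, 14] (size 2, max 14) hi=[46] (size 1, min 46) -> median=14
Step 4: insert 15 -> lo=[2, 14] (size 2, max 14) hi=[15, 46] (size 2, min 15) -> median=14.5
Step 5: insert 23 -> lo=[2, 14, 15] (size 3, max 15) hi=[23, 46] (size 2, min 23) -> median=15
Step 6: insert 42 -> lo=[2, 14, 15] (size 3, max 15) hi=[23, 42, 46] (size 3, min 23) -> median=19

Answer: 2 24 14 14.5 15 19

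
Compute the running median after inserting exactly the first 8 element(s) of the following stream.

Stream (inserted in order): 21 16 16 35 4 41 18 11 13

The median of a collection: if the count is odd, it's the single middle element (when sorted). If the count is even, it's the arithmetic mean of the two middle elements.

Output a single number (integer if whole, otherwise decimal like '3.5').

Answer: 17

Derivation:
Step 1: insert 21 -> lo=[21] (size 1, max 21) hi=[] (size 0) -> median=21
Step 2: insert 16 -> lo=[16] (size 1, max 16) hi=[21] (size 1, min 21) -> median=18.5
Step 3: insert 16 -> lo=[16, 16] (size 2, max 16) hi=[21] (size 1, min 21) -> median=16
Step 4: insert 35 -> lo=[16, 16] (size 2, max 16) hi=[21, 35] (size 2, min 21) -> median=18.5
Step 5: insert 4 -> lo=[4, 16, 16] (size 3, max 16) hi=[21, 35] (size 2, min 21) -> median=16
Step 6: insert 41 -> lo=[4, 16, 16] (size 3, max 16) hi=[21, 35, 41] (size 3, min 21) -> median=18.5
Step 7: insert 18 -> lo=[4, 16, 16, 18] (size 4, max 18) hi=[21, 35, 41] (size 3, min 21) -> median=18
Step 8: insert 11 -> lo=[4, 11, 16, 16] (size 4, max 16) hi=[18, 21, 35, 41] (size 4, min 18) -> median=17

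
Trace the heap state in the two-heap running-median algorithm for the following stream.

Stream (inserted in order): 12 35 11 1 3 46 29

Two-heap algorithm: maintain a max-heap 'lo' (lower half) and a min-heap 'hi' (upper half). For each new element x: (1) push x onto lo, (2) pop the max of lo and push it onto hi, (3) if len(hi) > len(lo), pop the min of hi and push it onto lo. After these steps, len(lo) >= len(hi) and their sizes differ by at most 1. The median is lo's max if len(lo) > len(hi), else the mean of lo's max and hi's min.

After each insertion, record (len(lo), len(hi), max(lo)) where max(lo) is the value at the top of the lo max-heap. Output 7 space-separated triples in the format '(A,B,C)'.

Answer: (1,0,12) (1,1,12) (2,1,12) (2,2,11) (3,2,11) (3,3,11) (4,3,12)

Derivation:
Step 1: insert 12 -> lo=[12] hi=[] -> (len(lo)=1, len(hi)=0, max(lo)=12)
Step 2: insert 35 -> lo=[12] hi=[35] -> (len(lo)=1, len(hi)=1, max(lo)=12)
Step 3: insert 11 -> lo=[11, 12] hi=[35] -> (len(lo)=2, len(hi)=1, max(lo)=12)
Step 4: insert 1 -> lo=[1, 11] hi=[12, 35] -> (len(lo)=2, len(hi)=2, max(lo)=11)
Step 5: insert 3 -> lo=[1, 3, 11] hi=[12, 35] -> (len(lo)=3, len(hi)=2, max(lo)=11)
Step 6: insert 46 -> lo=[1, 3, 11] hi=[12, 35, 46] -> (len(lo)=3, len(hi)=3, max(lo)=11)
Step 7: insert 29 -> lo=[1, 3, 11, 12] hi=[29, 35, 46] -> (len(lo)=4, len(hi)=3, max(lo)=12)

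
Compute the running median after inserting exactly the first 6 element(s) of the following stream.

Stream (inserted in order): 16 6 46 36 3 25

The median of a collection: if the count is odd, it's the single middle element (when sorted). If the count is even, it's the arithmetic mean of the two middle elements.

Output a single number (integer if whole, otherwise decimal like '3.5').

Step 1: insert 16 -> lo=[16] (size 1, max 16) hi=[] (size 0) -> median=16
Step 2: insert 6 -> lo=[6] (size 1, max 6) hi=[16] (size 1, min 16) -> median=11
Step 3: insert 46 -> lo=[6, 16] (size 2, max 16) hi=[46] (size 1, min 46) -> median=16
Step 4: insert 36 -> lo=[6, 16] (size 2, max 16) hi=[36, 46] (size 2, min 36) -> median=26
Step 5: insert 3 -> lo=[3, 6, 16] (size 3, max 16) hi=[36, 46] (size 2, min 36) -> median=16
Step 6: insert 25 -> lo=[3, 6, 16] (size 3, max 16) hi=[25, 36, 46] (size 3, min 25) -> median=20.5

Answer: 20.5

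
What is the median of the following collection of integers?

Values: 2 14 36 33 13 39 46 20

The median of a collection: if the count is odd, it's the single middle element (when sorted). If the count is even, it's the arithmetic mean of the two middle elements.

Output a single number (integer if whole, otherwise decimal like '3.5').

Answer: 26.5

Derivation:
Step 1: insert 2 -> lo=[2] (size 1, max 2) hi=[] (size 0) -> median=2
Step 2: insert 14 -> lo=[2] (size 1, max 2) hi=[14] (size 1, min 14) -> median=8
Step 3: insert 36 -> lo=[2, 14] (size 2, max 14) hi=[36] (size 1, min 36) -> median=14
Step 4: insert 33 -> lo=[2, 14] (size 2, max 14) hi=[33, 36] (size 2, min 33) -> median=23.5
Step 5: insert 13 -> lo=[2, 13, 14] (size 3, max 14) hi=[33, 36] (size 2, min 33) -> median=14
Step 6: insert 39 -> lo=[2, 13, 14] (size 3, max 14) hi=[33, 36, 39] (size 3, min 33) -> median=23.5
Step 7: insert 46 -> lo=[2, 13, 14, 33] (size 4, max 33) hi=[36, 39, 46] (size 3, min 36) -> median=33
Step 8: insert 20 -> lo=[2, 13, 14, 20] (size 4, max 20) hi=[33, 36, 39, 46] (size 4, min 33) -> median=26.5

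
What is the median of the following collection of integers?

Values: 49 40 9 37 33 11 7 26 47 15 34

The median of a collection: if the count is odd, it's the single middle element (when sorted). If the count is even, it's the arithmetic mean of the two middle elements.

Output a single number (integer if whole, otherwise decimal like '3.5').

Answer: 33

Derivation:
Step 1: insert 49 -> lo=[49] (size 1, max 49) hi=[] (size 0) -> median=49
Step 2: insert 40 -> lo=[40] (size 1, max 40) hi=[49] (size 1, min 49) -> median=44.5
Step 3: insert 9 -> lo=[9, 40] (size 2, max 40) hi=[49] (size 1, min 49) -> median=40
Step 4: insert 37 -> lo=[9, 37] (size 2, max 37) hi=[40, 49] (size 2, min 40) -> median=38.5
Step 5: insert 33 -> lo=[9, 33, 37] (size 3, max 37) hi=[40, 49] (size 2, min 40) -> median=37
Step 6: insert 11 -> lo=[9, 11, 33] (size 3, max 33) hi=[37, 40, 49] (size 3, min 37) -> median=35
Step 7: insert 7 -> lo=[7, 9, 11, 33] (size 4, max 33) hi=[37, 40, 49] (size 3, min 37) -> median=33
Step 8: insert 26 -> lo=[7, 9, 11, 26] (size 4, max 26) hi=[33, 37, 40, 49] (size 4, min 33) -> median=29.5
Step 9: insert 47 -> lo=[7, 9, 11, 26, 33] (size 5, max 33) hi=[37, 40, 47, 49] (size 4, min 37) -> median=33
Step 10: insert 15 -> lo=[7, 9, 11, 15, 26] (size 5, max 26) hi=[33, 37, 40, 47, 49] (size 5, min 33) -> median=29.5
Step 11: insert 34 -> lo=[7, 9, 11, 15, 26, 33] (size 6, max 33) hi=[34, 37, 40, 47, 49] (size 5, min 34) -> median=33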